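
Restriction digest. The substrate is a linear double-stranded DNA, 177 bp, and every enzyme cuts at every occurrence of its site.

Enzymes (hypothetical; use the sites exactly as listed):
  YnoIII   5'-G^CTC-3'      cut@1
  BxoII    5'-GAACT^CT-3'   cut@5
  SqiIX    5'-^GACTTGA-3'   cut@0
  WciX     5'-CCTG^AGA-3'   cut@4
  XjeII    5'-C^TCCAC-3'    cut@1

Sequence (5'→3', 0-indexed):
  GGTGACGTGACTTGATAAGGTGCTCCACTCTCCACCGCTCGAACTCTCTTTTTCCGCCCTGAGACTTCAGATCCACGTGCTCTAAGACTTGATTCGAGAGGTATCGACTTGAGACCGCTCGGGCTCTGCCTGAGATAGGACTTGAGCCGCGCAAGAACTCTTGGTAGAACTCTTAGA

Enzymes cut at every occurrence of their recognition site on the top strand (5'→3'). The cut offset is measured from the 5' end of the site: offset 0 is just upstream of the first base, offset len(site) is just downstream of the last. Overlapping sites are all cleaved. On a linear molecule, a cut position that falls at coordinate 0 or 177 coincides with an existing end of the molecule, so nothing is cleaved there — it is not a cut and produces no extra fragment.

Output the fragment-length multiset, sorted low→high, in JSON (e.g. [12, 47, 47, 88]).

Site scan:
  YnoIII (GCTC, off=1): starts [21, 36, 78, 116, 122] → cuts [22, 37, 79, 117, 123]
  BxoII (GAACTCT, off=5): starts [40, 154, 166] → cuts [45, 159, 171]
  SqiIX (GACTTGA, off=0): starts [8, 85, 105, 138] → cuts [8, 85, 105, 138]
  WciX (CCTGAGA, off=4): starts [57, 128] → cuts [61, 132]
  XjeII (CTCCAC, off=1): starts [22, 29] → cuts [23, 30]

All cut coordinates (distinct, sorted): [8, 22, 23, 30, 37, 45, 61, 79, 85, 105, 117, 123, 132, 138, 159, 171]

Fragment lengths:
  [0,8): 8 bp
  [8,22): 14 bp
  [22,23): 1 bp
  [23,30): 7 bp
  [30,37): 7 bp
  [37,45): 8 bp
  [45,61): 16 bp
  [61,79): 18 bp
  [79,85): 6 bp
  [85,105): 20 bp
  [105,117): 12 bp
  [117,123): 6 bp
  [123,132): 9 bp
  [132,138): 6 bp
  [138,159): 21 bp
  [159,171): 12 bp
  [171,177): 6 bp

[1,6,6,6,6,7,7,8,8,9,12,12,14,16,18,20,21]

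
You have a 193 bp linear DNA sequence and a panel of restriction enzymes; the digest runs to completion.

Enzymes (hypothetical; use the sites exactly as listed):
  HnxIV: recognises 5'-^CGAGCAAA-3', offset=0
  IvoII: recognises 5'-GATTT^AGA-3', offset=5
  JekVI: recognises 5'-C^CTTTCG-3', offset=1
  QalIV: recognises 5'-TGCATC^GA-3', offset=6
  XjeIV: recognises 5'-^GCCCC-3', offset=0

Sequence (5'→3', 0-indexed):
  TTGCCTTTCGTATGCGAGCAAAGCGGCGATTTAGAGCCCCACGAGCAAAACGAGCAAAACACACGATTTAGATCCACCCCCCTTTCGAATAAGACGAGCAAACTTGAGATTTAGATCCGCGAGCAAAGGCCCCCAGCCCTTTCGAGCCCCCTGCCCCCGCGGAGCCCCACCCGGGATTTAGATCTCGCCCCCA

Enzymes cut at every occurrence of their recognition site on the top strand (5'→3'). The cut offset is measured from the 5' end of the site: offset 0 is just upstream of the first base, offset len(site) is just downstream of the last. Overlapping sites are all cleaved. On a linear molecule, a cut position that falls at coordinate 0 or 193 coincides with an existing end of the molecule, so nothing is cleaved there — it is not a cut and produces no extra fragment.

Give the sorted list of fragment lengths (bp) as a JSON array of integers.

Scan for sites:
  HnxIV (CGAGCAAA, off=0): starts [14, 41, 50, 94, 119] → cuts [14, 41, 50, 94, 119]
  IvoII (GATTTAGA, off=5): starts [27, 64, 107, 174] → cuts [32, 69, 112, 179]
  JekVI (CCTTTCG, off=1): starts [3, 80, 137] → cuts [4, 81, 138]
  QalIV (TGCATCGA, off=6): no sites
  XjeIV (GCCCC, off=0): starts [35, 128, 145, 152, 163, 186] → cuts [35, 128, 145, 152, 163, 186]

Pooled cuts: [4, 14, 32, 35, 41, 50, 69, 81, 94, 112, 119, 128, 138, 145, 152, 163, 179, 186]

Fragments:
  [0,4): 4 bp
  [4,14): 10 bp
  [14,32): 18 bp
  [32,35): 3 bp
  [35,41): 6 bp
  [41,50): 9 bp
  [50,69): 19 bp
  [69,81): 12 bp
  [81,94): 13 bp
  [94,112): 18 bp
  [112,119): 7 bp
  [119,128): 9 bp
  [128,138): 10 bp
  [138,145): 7 bp
  [145,152): 7 bp
  [152,163): 11 bp
  [163,179): 16 bp
  [179,186): 7 bp
  [186,193): 7 bp

[3,4,6,7,7,7,7,7,9,9,10,10,11,12,13,16,18,18,19]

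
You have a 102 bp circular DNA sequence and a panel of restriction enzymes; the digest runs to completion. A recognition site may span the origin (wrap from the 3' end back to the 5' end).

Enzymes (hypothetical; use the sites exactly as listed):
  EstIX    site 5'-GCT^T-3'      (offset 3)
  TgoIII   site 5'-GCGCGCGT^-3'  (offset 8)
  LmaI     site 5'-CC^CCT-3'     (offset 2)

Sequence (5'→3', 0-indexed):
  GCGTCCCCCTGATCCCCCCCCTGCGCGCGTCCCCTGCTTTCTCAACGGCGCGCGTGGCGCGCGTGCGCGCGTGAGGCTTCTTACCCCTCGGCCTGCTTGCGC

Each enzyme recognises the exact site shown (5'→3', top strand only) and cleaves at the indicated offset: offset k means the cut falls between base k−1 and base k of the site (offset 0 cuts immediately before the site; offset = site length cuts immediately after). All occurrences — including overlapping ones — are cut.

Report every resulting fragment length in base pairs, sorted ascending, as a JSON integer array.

[2,3,6,6,7,8,9,9,11,12,12,17]

Site scan:
  EstIX GCTT/3: at [35, 75, 94] ⇒ [38, 78, 97]
  TgoIII GCGCGCGT/8: at [22, 47, 56, 64, 98] ⇒ [4, 30, 55, 64, 72]
  LmaI CCCCT/2: at [5, 17, 30, 83] ⇒ [7, 19, 32, 85]

All cut coordinates (distinct, sorted): [4, 7, 19, 30, 32, 38, 55, 64, 72, 78, 85, 97]

Fragments:
  4→7: 3 bp
  7→19: 12 bp
  19→30: 11 bp
  30→32: 2 bp
  32→38: 6 bp
  38→55: 17 bp
  55→64: 9 bp
  64→72: 8 bp
  72→78: 6 bp
  78→85: 7 bp
  85→97: 12 bp
  97→4 (wrap): 102-97+4 = 9 bp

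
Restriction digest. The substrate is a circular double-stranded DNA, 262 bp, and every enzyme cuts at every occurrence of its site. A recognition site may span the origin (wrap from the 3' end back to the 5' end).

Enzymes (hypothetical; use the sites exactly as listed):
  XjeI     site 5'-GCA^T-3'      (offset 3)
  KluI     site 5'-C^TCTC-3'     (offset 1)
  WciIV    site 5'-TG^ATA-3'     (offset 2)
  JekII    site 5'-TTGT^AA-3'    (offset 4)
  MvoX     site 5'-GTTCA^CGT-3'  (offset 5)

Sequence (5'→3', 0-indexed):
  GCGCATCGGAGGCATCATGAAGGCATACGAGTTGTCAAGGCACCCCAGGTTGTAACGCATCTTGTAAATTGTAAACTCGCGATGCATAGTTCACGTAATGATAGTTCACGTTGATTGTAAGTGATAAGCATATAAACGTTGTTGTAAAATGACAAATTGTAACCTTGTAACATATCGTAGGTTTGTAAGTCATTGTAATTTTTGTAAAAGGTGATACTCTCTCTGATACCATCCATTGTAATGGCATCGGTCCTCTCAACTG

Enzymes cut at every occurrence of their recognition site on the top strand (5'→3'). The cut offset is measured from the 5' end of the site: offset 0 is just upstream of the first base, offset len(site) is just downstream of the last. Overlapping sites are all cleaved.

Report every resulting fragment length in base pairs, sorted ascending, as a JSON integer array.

Site scan:
  XjeI (GCAT, off=3): starts [2, 11, 22, 56, 83, 127, 243] → cuts [5, 14, 25, 59, 86, 130, 246]
  KluI (CTCTC, off=1): starts [216, 218, 252] → cuts [217, 219, 253]
  WciIV (TGATA, off=2): starts [98, 121, 211, 223] → cuts [100, 123, 213, 225]
  JekII (TTGTAA, off=4): starts [49, 61, 68, 114, 141, 156, 164, 182, 192, 201, 235] → cuts [53, 65, 72, 118, 145, 160, 168, 186, 196, 205, 239]
  MvoX (GTTCACGT, off=5): starts [88, 103] → cuts [93, 108]

All cut coordinates (distinct, sorted): [5, 14, 25, 53, 59, 65, 72, 86, 93, 100, 108, 118, 123, 130, 145, 160, 168, 186, 196, 205, 213, 217, 219, 225, 239, 246, 253]

Fragment lengths:
  5→14: 9 bp
  14→25: 11 bp
  25→53: 28 bp
  53→59: 6 bp
  59→65: 6 bp
  65→72: 7 bp
  72→86: 14 bp
  86→93: 7 bp
  93→100: 7 bp
  100→108: 8 bp
  108→118: 10 bp
  118→123: 5 bp
  123→130: 7 bp
  130→145: 15 bp
  145→160: 15 bp
  160→168: 8 bp
  168→186: 18 bp
  186→196: 10 bp
  196→205: 9 bp
  205→213: 8 bp
  213→217: 4 bp
  217→219: 2 bp
  219→225: 6 bp
  225→239: 14 bp
  239→246: 7 bp
  246→253: 7 bp
  253→5 (wrap): 262-253+5 = 14 bp

[2,4,5,6,6,6,7,7,7,7,7,7,8,8,8,9,9,10,10,11,14,14,14,15,15,18,28]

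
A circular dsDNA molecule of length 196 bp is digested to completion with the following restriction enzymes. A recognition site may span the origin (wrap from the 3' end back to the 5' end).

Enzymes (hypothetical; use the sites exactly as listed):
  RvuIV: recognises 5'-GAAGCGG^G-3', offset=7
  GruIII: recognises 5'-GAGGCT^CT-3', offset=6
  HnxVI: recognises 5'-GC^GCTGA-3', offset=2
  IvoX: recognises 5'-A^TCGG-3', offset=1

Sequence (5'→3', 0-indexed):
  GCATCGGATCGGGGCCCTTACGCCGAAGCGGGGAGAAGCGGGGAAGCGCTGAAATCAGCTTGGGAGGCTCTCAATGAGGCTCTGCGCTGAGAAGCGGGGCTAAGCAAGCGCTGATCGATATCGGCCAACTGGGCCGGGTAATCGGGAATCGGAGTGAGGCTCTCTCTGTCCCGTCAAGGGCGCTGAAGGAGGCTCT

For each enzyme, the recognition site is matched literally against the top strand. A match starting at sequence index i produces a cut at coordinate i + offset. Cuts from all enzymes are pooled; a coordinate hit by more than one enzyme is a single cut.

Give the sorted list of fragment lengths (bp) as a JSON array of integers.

[4,5,5,6,7,10,11,12,12,12,13,13,20,21,22,23]

Scan for sites:
  RvuIV (GAAGCGGG, off=7): starts [24, 34, 90] → cuts [31, 41, 97]
  GruIII (GAGGCTCT, off=6): starts [63, 75, 155, 188] → cuts [69, 81, 161, 194]
  HnxVI (GCGCTGA, off=2): starts [45, 83, 107, 179] → cuts [47, 85, 109, 181]
  IvoX (ATCGG, off=1): starts [2, 7, 119, 140, 147] → cuts [3, 8, 120, 141, 148]

Pooled cuts: [3, 8, 31, 41, 47, 69, 81, 85, 97, 109, 120, 141, 148, 161, 181, 194]

Fragment lengths:
  3→8: 5 bp
  8→31: 23 bp
  31→41: 10 bp
  41→47: 6 bp
  47→69: 22 bp
  69→81: 12 bp
  81→85: 4 bp
  85→97: 12 bp
  97→109: 12 bp
  109→120: 11 bp
  120→141: 21 bp
  141→148: 7 bp
  148→161: 13 bp
  161→181: 20 bp
  181→194: 13 bp
  194→3 (wrap): 196-194+3 = 5 bp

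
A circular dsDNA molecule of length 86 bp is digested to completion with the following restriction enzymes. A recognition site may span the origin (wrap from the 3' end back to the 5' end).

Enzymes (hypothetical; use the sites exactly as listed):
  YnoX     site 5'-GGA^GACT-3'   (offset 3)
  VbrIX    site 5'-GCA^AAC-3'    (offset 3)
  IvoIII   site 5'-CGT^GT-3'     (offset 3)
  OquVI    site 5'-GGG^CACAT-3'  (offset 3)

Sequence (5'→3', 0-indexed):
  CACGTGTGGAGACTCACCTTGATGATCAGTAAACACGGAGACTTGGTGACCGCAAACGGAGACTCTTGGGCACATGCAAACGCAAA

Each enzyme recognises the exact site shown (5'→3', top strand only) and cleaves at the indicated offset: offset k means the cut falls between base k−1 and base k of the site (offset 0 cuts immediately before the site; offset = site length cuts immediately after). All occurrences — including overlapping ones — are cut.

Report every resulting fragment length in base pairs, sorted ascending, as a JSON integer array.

Per-enzyme occurrences:
  YnoX GGAGACT/3: at [7, 36, 57] ⇒ [10, 39, 60]
  VbrIX GCAAAC/3: at [51, 75, 81] ⇒ [54, 78, 84]
  IvoIII CGTGT/3: at [2] ⇒ [5]
  OquVI GGGCACAT/3: at [67] ⇒ [70]

All cut coordinates (distinct, sorted): [5, 10, 39, 54, 60, 70, 78, 84]

Fragments:
  5→10: 5 bp
  10→39: 29 bp
  39→54: 15 bp
  54→60: 6 bp
  60→70: 10 bp
  70→78: 8 bp
  78→84: 6 bp
  84→5 (wrap): 86-84+5 = 7 bp

[5,6,6,7,8,10,15,29]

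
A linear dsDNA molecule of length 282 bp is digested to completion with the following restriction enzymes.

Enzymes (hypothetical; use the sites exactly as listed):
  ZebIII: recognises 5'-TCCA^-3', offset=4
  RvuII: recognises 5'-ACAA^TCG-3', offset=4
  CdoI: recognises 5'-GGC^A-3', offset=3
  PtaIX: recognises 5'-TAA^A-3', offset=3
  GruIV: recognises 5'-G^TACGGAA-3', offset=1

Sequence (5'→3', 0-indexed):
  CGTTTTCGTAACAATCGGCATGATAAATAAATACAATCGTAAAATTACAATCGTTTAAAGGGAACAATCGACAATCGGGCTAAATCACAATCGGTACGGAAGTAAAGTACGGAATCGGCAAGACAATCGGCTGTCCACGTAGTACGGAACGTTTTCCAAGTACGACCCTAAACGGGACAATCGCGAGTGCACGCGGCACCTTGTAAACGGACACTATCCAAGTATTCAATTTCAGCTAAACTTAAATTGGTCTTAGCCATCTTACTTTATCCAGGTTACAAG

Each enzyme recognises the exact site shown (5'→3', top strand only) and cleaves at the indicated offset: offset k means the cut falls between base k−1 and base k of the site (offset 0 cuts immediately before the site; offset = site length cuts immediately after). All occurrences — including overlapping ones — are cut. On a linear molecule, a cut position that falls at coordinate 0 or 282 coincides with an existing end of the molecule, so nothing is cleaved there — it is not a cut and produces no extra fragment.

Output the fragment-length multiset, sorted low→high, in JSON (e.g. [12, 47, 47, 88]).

Scan for sites:
  ZebIII TCCA/4: at [133, 154, 216, 269] ⇒ [137, 158, 220, 273]
  RvuII ACAATCG/4: at [10, 32, 46, 63, 70, 86, 122, 176] ⇒ [14, 36, 50, 67, 74, 90, 126, 180]
  CdoI GGCA/3: at [16, 116, 194] ⇒ [19, 119, 197]
  PtaIX TAAA/3: at [23, 27, 39, 55, 80, 102, 168, 203, 236, 242] ⇒ [26, 30, 42, 58, 83, 105, 171, 206, 239, 245]
  GruIV GTACGGAA/1: at [93, 106, 141] ⇒ [94, 107, 142]

Pooled cuts: [14, 19, 26, 30, 36, 42, 50, 58, 67, 74, 83, 90, 94, 105, 107, 119, 126, 137, 142, 158, 171, 180, 197, 206, 220, 239, 245, 273]

Fragment lengths:
  [0,14): 14 bp
  [14,19): 5 bp
  [19,26): 7 bp
  [26,30): 4 bp
  [30,36): 6 bp
  [36,42): 6 bp
  [42,50): 8 bp
  [50,58): 8 bp
  [58,67): 9 bp
  [67,74): 7 bp
  [74,83): 9 bp
  [83,90): 7 bp
  [90,94): 4 bp
  [94,105): 11 bp
  [105,107): 2 bp
  [107,119): 12 bp
  [119,126): 7 bp
  [126,137): 11 bp
  [137,142): 5 bp
  [142,158): 16 bp
  [158,171): 13 bp
  [171,180): 9 bp
  [180,197): 17 bp
  [197,206): 9 bp
  [206,220): 14 bp
  [220,239): 19 bp
  [239,245): 6 bp
  [245,273): 28 bp
  [273,282): 9 bp

[2,4,4,5,5,6,6,6,7,7,7,7,8,8,9,9,9,9,9,11,11,12,13,14,14,16,17,19,28]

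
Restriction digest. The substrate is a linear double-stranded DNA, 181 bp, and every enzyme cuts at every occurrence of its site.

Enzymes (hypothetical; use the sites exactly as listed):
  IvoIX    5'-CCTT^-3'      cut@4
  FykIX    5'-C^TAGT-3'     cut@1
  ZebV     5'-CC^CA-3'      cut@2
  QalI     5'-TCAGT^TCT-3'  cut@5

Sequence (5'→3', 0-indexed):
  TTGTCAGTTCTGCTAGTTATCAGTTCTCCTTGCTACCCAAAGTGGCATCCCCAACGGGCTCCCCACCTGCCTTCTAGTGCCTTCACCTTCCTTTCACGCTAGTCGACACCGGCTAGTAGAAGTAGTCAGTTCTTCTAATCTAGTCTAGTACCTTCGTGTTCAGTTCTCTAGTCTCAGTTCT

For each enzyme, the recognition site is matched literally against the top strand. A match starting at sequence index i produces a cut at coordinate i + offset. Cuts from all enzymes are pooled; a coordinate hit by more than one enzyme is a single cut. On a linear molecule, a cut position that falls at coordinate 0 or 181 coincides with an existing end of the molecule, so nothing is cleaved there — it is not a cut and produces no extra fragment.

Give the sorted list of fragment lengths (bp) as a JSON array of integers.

Per-enzyme occurrences:
  IvoIX (CCTT, off=4): starts [27, 69, 79, 85, 89, 150] → cuts [31, 73, 83, 89, 93, 154]
  FykIX (CTAGT, off=1): starts [12, 73, 98, 112, 139, 144, 167] → cuts [13, 74, 99, 113, 140, 145, 168]
  ZebV (CCCA, off=2): starts [35, 49, 61] → cuts [37, 51, 63]
  QalI (TCAGTTCT, off=5): starts [3, 19, 125, 159, 173] → cuts [8, 24, 130, 164, 178]

All cut coordinates (distinct, sorted): [8, 13, 24, 31, 37, 51, 63, 73, 74, 83, 89, 93, 99, 113, 130, 140, 145, 154, 164, 168, 178]

Fragment lengths:
  [0,8): 8 bp
  [8,13): 5 bp
  [13,24): 11 bp
  [24,31): 7 bp
  [31,37): 6 bp
  [37,51): 14 bp
  [51,63): 12 bp
  [63,73): 10 bp
  [73,74): 1 bp
  [74,83): 9 bp
  [83,89): 6 bp
  [89,93): 4 bp
  [93,99): 6 bp
  [99,113): 14 bp
  [113,130): 17 bp
  [130,140): 10 bp
  [140,145): 5 bp
  [145,154): 9 bp
  [154,164): 10 bp
  [164,168): 4 bp
  [168,178): 10 bp
  [178,181): 3 bp

[1,3,4,4,5,5,6,6,6,7,8,9,9,10,10,10,10,11,12,14,14,17]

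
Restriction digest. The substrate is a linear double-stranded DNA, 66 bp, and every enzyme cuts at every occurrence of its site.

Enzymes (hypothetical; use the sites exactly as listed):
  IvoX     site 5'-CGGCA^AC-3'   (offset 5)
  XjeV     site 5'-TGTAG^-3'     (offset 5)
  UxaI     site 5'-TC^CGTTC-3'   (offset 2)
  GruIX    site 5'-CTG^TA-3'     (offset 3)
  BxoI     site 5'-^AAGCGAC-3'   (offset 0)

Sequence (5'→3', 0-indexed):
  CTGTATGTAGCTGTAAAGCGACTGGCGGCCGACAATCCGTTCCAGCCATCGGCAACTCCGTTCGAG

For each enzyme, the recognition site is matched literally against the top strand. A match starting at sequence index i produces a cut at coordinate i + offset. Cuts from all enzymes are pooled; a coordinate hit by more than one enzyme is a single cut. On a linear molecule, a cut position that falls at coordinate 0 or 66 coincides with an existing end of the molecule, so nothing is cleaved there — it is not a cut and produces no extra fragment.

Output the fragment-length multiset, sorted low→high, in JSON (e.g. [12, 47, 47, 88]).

[2,3,3,4,7,8,17,22]

Scan for sites:
  IvoX CGGCAAC/5: at [49] ⇒ [54]
  XjeV TGTAG/5: at [5] ⇒ [10]
  UxaI TCCGTTC/2: at [35, 56] ⇒ [37, 58]
  GruIX CTGTA/3: at [0, 10] ⇒ [3, 13]
  BxoI AAGCGAC/0: at [15] ⇒ [15]

Pooled cuts: [3, 10, 13, 15, 37, 54, 58]

Fragments:
  [0,3): 3 bp
  [3,10): 7 bp
  [10,13): 3 bp
  [13,15): 2 bp
  [15,37): 22 bp
  [37,54): 17 bp
  [54,58): 4 bp
  [58,66): 8 bp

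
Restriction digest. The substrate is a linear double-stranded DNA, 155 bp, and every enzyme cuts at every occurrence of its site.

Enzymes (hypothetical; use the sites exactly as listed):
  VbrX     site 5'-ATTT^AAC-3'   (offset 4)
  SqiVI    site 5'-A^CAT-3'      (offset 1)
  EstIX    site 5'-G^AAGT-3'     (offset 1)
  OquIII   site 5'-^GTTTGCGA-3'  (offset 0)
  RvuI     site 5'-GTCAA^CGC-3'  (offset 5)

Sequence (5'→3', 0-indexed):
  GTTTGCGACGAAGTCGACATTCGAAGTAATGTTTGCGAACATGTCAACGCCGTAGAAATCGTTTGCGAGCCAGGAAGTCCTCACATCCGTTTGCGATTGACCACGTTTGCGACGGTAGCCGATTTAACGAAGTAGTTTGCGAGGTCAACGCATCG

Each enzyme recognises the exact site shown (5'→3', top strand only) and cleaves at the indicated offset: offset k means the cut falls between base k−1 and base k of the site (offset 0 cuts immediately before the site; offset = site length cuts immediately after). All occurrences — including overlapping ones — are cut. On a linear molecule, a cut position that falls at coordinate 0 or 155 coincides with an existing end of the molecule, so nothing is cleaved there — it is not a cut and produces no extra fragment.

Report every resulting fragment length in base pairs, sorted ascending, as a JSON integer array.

Per-enzyme occurrences:
  VbrX (ATTTAAC, off=4): starts [121] → cuts [125]
  SqiVI (ACAT, off=1): starts [16, 38, 82] → cuts [17, 39, 83]
  EstIX (GAAGT, off=1): starts [9, 22, 73, 128] → cuts [10, 23, 74, 129]
  OquIII (GTTTGCGA, off=0): starts [0, 30, 60, 88, 104, 134] → cuts [30, 60, 88, 104, 134] (position 0 is a terminus of the linear molecule — no cut)
  RvuI (GTCAACGC, off=5): starts [42, 143] → cuts [47, 148]

Pooled cuts: [10, 17, 23, 30, 39, 47, 60, 74, 83, 88, 104, 125, 129, 134, 148]

Fragment lengths:
  [0,10): 10 bp
  [10,17): 7 bp
  [17,23): 6 bp
  [23,30): 7 bp
  [30,39): 9 bp
  [39,47): 8 bp
  [47,60): 13 bp
  [60,74): 14 bp
  [74,83): 9 bp
  [83,88): 5 bp
  [88,104): 16 bp
  [104,125): 21 bp
  [125,129): 4 bp
  [129,134): 5 bp
  [134,148): 14 bp
  [148,155): 7 bp

[4,5,5,6,7,7,7,8,9,9,10,13,14,14,16,21]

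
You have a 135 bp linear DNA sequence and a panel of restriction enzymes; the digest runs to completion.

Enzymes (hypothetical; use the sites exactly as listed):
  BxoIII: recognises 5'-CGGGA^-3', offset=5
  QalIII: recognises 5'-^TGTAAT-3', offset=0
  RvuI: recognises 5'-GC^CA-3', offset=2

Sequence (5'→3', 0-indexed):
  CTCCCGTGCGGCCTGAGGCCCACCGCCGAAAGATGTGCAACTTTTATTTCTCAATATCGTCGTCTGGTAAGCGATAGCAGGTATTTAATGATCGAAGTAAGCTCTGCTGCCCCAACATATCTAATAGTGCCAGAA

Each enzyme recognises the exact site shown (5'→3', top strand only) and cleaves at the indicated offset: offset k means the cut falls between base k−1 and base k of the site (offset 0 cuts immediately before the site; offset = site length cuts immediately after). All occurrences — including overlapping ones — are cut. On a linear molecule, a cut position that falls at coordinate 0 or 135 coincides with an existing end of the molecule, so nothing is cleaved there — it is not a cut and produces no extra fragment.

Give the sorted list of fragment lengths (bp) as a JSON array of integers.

Scan for sites:
  BxoIII (CGGGA, off=5): no sites
  QalIII (TGTAAT, off=0): no sites
  RvuI (GCCA, off=2): starts [128] → cuts [130]

Pooled cuts: [130]

Fragments:
  [0,130): 130 bp
  [130,135): 5 bp

[5,130]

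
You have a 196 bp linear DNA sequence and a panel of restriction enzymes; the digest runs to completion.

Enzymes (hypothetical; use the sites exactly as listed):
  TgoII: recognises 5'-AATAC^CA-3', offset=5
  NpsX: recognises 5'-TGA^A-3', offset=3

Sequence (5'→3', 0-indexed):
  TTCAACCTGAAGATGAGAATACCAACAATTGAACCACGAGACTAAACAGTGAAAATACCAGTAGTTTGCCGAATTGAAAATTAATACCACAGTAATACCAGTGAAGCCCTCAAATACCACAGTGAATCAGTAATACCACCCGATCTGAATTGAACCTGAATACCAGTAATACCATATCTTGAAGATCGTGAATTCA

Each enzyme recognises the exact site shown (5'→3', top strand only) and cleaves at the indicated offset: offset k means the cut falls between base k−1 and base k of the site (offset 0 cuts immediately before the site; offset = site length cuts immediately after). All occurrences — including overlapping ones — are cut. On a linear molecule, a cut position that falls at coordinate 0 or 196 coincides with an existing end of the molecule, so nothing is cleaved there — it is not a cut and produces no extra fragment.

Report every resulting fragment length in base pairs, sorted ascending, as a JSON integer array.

[4,5,5,6,6,6,8,9,9,10,10,10,10,11,11,12,12,13,19,20]

Site scan:
  TgoII AATACCA/5: at [17, 53, 82, 93, 112, 131, 158, 167] ⇒ [22, 58, 87, 98, 117, 136, 163, 172]
  NpsX TGAA/3: at [7, 29, 49, 74, 101, 122, 145, 150, 156, 179, 188] ⇒ [10, 32, 52, 77, 104, 125, 148, 153, 159, 182, 191]

All cut coordinates (distinct, sorted): [10, 22, 32, 52, 58, 77, 87, 98, 104, 117, 125, 136, 148, 153, 159, 163, 172, 182, 191]

Fragments:
  [0,10): 10 bp
  [10,22): 12 bp
  [22,32): 10 bp
  [32,52): 20 bp
  [52,58): 6 bp
  [58,77): 19 bp
  [77,87): 10 bp
  [87,98): 11 bp
  [98,104): 6 bp
  [104,117): 13 bp
  [117,125): 8 bp
  [125,136): 11 bp
  [136,148): 12 bp
  [148,153): 5 bp
  [153,159): 6 bp
  [159,163): 4 bp
  [163,172): 9 bp
  [172,182): 10 bp
  [182,191): 9 bp
  [191,196): 5 bp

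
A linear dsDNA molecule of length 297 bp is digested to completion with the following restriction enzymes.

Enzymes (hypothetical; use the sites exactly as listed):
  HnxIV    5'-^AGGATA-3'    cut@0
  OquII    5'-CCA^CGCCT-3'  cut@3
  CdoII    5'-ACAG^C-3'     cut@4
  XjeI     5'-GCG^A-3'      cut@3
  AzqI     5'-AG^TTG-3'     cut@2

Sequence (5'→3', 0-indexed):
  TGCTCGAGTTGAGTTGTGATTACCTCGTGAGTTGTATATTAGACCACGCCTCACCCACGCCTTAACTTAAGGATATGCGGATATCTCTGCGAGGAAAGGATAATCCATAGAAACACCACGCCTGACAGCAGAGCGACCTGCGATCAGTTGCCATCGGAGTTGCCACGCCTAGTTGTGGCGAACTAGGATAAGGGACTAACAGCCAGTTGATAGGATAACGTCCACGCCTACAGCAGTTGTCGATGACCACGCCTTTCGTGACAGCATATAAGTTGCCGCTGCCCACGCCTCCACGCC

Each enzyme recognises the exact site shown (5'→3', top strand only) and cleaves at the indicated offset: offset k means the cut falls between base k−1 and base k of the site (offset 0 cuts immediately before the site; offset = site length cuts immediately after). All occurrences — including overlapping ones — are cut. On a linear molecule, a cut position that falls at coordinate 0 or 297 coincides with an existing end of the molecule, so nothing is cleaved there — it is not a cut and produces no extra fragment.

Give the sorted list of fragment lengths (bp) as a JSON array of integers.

Scan for sites:
  HnxIV (AGGATA, off=0): starts [69, 96, 184, 211] → cuts [69, 96, 184, 211]
  OquII (CCACGCCT, off=3): starts [43, 54, 115, 162, 221, 246, 282] → cuts [46, 57, 118, 165, 224, 249, 285]
  CdoII (ACAGC, off=4): starts [124, 198, 229, 260] → cuts [128, 202, 233, 264]
  XjeI (GCGA, off=3): starts [88, 132, 139, 177] → cuts [91, 135, 142, 180]
  AzqI (AGTTG, off=2): starts [6, 11, 29, 145, 157, 170, 204, 234, 270] → cuts [8, 13, 31, 147, 159, 172, 206, 236, 272]

Pooled cuts: [8, 13, 31, 46, 57, 69, 91, 96, 118, 128, 135, 142, 147, 159, 165, 172, 180, 184, 202, 206, 211, 224, 233, 236, 249, 264, 272, 285]

Fragments:
  [0,8): 8 bp
  [8,13): 5 bp
  [13,31): 18 bp
  [31,46): 15 bp
  [46,57): 11 bp
  [57,69): 12 bp
  [69,91): 22 bp
  [91,96): 5 bp
  [96,118): 22 bp
  [118,128): 10 bp
  [128,135): 7 bp
  [135,142): 7 bp
  [142,147): 5 bp
  [147,159): 12 bp
  [159,165): 6 bp
  [165,172): 7 bp
  [172,180): 8 bp
  [180,184): 4 bp
  [184,202): 18 bp
  [202,206): 4 bp
  [206,211): 5 bp
  [211,224): 13 bp
  [224,233): 9 bp
  [233,236): 3 bp
  [236,249): 13 bp
  [249,264): 15 bp
  [264,272): 8 bp
  [272,285): 13 bp
  [285,297): 12 bp

[3,4,4,5,5,5,5,6,7,7,7,8,8,8,9,10,11,12,12,12,13,13,13,15,15,18,18,22,22]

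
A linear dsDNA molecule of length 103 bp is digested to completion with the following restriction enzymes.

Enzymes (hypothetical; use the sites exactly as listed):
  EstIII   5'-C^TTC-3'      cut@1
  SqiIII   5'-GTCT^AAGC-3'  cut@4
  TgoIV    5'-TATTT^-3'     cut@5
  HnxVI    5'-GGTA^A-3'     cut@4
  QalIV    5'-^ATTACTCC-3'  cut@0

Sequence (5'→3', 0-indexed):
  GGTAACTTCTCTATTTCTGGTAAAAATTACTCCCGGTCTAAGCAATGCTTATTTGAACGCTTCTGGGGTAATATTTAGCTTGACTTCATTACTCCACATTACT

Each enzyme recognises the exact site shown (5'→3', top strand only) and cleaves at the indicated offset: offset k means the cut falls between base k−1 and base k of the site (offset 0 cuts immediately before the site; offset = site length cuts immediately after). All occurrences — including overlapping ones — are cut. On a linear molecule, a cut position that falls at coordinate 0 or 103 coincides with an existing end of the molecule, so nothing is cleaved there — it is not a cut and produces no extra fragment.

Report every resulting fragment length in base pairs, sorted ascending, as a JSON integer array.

Site scan:
  EstIII (CTTC, off=1): starts [5, 59, 83] → cuts [6, 60, 84]
  SqiIII (GTCTAAGC, off=4): starts [35] → cuts [39]
  TgoIV (TATTT, off=5): starts [11, 49, 71] → cuts [16, 54, 76]
  HnxVI (GGTAA, off=4): starts [0, 18, 66] → cuts [4, 22, 70]
  QalIV (ATTACTCC, off=0): starts [25, 87] → cuts [25, 87]

Pooled cuts: [4, 6, 16, 22, 25, 39, 54, 60, 70, 76, 84, 87]

Fragment lengths:
  [0,4): 4 bp
  [4,6): 2 bp
  [6,16): 10 bp
  [16,22): 6 bp
  [22,25): 3 bp
  [25,39): 14 bp
  [39,54): 15 bp
  [54,60): 6 bp
  [60,70): 10 bp
  [70,76): 6 bp
  [76,84): 8 bp
  [84,87): 3 bp
  [87,103): 16 bp

[2,3,3,4,6,6,6,8,10,10,14,15,16]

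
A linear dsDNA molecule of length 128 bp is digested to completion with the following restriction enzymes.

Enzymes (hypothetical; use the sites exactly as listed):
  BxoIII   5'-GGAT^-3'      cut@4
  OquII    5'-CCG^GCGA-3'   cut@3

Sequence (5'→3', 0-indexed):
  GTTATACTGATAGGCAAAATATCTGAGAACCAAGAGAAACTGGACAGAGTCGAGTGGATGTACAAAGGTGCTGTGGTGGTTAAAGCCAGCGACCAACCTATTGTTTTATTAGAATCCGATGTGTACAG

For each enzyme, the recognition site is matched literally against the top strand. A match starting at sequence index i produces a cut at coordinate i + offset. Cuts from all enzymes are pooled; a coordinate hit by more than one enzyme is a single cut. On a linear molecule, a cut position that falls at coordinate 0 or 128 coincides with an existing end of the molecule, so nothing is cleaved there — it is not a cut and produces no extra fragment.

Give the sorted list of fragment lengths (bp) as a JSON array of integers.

Scan for sites:
  BxoIII (GGAT, off=4): starts [55] → cuts [59]
  OquII (CCGGCGA, off=3): no sites

Pooled cuts: [59]

Fragment lengths:
  [0,59): 59 bp
  [59,128): 69 bp

[59,69]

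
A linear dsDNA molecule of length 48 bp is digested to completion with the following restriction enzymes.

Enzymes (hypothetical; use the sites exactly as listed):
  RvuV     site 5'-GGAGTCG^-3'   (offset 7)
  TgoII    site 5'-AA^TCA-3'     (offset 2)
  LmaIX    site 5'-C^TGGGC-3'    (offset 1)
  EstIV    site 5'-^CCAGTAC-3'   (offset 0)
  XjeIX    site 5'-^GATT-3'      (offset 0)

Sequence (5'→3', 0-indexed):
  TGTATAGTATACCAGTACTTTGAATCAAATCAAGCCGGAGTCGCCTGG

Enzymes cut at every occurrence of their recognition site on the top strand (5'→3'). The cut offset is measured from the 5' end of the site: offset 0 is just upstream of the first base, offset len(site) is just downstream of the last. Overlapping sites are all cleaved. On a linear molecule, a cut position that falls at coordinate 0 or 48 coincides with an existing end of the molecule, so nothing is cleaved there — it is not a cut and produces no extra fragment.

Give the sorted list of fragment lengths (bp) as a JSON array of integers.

[5,5,11,13,14]

Site scan:
  RvuV GGAGTCG/7: at [36] ⇒ [43]
  TgoII AATCA/2: at [22, 27] ⇒ [24, 29]
  LmaIX (CTGGGC, off=1): no sites
  EstIV CCAGTAC/0: at [11] ⇒ [11]
  XjeIX (GATT, off=0): no sites

All cut coordinates (distinct, sorted): [11, 24, 29, 43]

Fragments:
  [0,11): 11 bp
  [11,24): 13 bp
  [24,29): 5 bp
  [29,43): 14 bp
  [43,48): 5 bp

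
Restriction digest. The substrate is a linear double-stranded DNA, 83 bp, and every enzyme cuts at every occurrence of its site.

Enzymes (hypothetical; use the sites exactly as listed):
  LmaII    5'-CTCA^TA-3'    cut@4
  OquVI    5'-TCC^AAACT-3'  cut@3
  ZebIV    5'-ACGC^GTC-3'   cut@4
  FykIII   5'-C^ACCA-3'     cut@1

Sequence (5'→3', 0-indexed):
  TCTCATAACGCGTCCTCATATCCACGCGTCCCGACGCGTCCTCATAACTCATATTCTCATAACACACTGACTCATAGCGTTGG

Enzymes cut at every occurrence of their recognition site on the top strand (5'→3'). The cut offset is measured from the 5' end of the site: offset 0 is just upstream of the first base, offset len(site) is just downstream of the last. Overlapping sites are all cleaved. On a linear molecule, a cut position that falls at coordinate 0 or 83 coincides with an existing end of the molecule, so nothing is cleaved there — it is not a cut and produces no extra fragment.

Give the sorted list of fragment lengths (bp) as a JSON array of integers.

[5,6,7,7,7,8,9,9,10,15]

Site scan:
  LmaII (CTCATA, off=4): starts [1, 14, 40, 47, 55, 70] → cuts [5, 18, 44, 51, 59, 74]
  OquVI (TCCAAACT, off=3): no sites
  ZebIV (ACGCGTC, off=4): starts [7, 23, 33] → cuts [11, 27, 37]
  FykIII (CACCA, off=1): no sites

All cut coordinates (distinct, sorted): [5, 11, 18, 27, 37, 44, 51, 59, 74]

Fragments:
  [0,5): 5 bp
  [5,11): 6 bp
  [11,18): 7 bp
  [18,27): 9 bp
  [27,37): 10 bp
  [37,44): 7 bp
  [44,51): 7 bp
  [51,59): 8 bp
  [59,74): 15 bp
  [74,83): 9 bp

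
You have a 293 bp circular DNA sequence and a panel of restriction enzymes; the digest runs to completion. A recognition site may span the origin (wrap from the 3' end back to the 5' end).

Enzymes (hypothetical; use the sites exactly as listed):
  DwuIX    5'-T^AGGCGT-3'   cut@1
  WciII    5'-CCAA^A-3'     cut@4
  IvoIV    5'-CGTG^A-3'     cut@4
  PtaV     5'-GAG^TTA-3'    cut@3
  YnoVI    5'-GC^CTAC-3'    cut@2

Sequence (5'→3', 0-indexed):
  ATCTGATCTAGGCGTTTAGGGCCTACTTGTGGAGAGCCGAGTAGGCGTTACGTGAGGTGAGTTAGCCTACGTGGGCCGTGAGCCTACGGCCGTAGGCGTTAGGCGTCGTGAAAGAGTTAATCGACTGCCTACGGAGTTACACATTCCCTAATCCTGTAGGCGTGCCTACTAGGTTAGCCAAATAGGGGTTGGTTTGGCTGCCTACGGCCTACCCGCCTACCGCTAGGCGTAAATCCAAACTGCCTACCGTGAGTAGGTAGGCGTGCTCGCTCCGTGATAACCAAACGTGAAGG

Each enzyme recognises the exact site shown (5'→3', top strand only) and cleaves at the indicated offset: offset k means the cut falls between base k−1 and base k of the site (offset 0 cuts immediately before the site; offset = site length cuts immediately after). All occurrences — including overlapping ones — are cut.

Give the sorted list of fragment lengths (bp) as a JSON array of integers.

[3,5,5,5,6,7,7,7,7,8,8,8,8,8,8,10,10,12,12,13,13,14,14,16,18,20,20,21]

Site scan:
  DwuIX TAGGCGT/1: at [8, 41, 92, 99, 156, 223, 257] ⇒ [9, 42, 93, 100, 157, 224, 258]
  WciII CCAAA/4: at [177, 234, 280] ⇒ [181, 238, 284]
  IvoIV CGTGA/4: at [50, 76, 106, 247, 272, 285] ⇒ [54, 80, 110, 251, 276, 289]
  PtaV GAGTTA/3: at [58, 113, 133] ⇒ [61, 116, 136]
  YnoVI GCCTAC/2: at [20, 64, 81, 126, 163, 199, 206, 214, 241] ⇒ [22, 66, 83, 128, 165, 201, 208, 216, 243]

All cut coordinates (distinct, sorted): [9, 22, 42, 54, 61, 66, 80, 83, 93, 100, 110, 116, 128, 136, 157, 165, 181, 201, 208, 216, 224, 238, 243, 251, 258, 276, 284, 289]

Fragment lengths:
  9→22: 13 bp
  22→42: 20 bp
  42→54: 12 bp
  54→61: 7 bp
  61→66: 5 bp
  66→80: 14 bp
  80→83: 3 bp
  83→93: 10 bp
  93→100: 7 bp
  100→110: 10 bp
  110→116: 6 bp
  116→128: 12 bp
  128→136: 8 bp
  136→157: 21 bp
  157→165: 8 bp
  165→181: 16 bp
  181→201: 20 bp
  201→208: 7 bp
  208→216: 8 bp
  216→224: 8 bp
  224→238: 14 bp
  238→243: 5 bp
  243→251: 8 bp
  251→258: 7 bp
  258→276: 18 bp
  276→284: 8 bp
  284→289: 5 bp
  289→9 (wrap): 293-289+9 = 13 bp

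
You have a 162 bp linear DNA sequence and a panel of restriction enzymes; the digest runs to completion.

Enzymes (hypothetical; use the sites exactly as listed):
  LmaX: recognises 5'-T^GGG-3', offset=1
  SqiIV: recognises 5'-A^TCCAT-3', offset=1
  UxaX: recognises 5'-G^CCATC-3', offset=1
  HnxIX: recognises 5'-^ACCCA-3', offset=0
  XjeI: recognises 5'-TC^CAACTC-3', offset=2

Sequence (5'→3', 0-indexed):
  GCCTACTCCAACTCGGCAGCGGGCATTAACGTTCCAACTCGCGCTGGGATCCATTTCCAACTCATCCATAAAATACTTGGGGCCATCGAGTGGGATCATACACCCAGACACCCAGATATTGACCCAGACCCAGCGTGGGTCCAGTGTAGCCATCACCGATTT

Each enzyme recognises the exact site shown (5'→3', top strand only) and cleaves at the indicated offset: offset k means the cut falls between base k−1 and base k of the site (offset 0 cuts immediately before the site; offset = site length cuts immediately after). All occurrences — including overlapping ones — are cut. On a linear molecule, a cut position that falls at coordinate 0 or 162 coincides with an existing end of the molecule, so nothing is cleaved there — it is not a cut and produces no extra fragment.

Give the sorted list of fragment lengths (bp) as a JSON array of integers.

Scan for sites:
  LmaX (TGGG, off=1): starts [44, 77, 90, 135] → cuts [45, 78, 91, 136]
  SqiIV (ATCCAT, off=1): starts [48, 63] → cuts [49, 64]
  UxaX (GCCATC, off=1): starts [81, 148] → cuts [82, 149]
  HnxIX (ACCCA, off=0): starts [101, 109, 121, 127] → cuts [101, 109, 121, 127]
  XjeI (TCCAACTC, off=2): starts [6, 32, 55] → cuts [8, 34, 57]

Pooled cuts: [8, 34, 45, 49, 57, 64, 78, 82, 91, 101, 109, 121, 127, 136, 149]

Fragment lengths:
  [0,8): 8 bp
  [8,34): 26 bp
  [34,45): 11 bp
  [45,49): 4 bp
  [49,57): 8 bp
  [57,64): 7 bp
  [64,78): 14 bp
  [78,82): 4 bp
  [82,91): 9 bp
  [91,101): 10 bp
  [101,109): 8 bp
  [109,121): 12 bp
  [121,127): 6 bp
  [127,136): 9 bp
  [136,149): 13 bp
  [149,162): 13 bp

[4,4,6,7,8,8,8,9,9,10,11,12,13,13,14,26]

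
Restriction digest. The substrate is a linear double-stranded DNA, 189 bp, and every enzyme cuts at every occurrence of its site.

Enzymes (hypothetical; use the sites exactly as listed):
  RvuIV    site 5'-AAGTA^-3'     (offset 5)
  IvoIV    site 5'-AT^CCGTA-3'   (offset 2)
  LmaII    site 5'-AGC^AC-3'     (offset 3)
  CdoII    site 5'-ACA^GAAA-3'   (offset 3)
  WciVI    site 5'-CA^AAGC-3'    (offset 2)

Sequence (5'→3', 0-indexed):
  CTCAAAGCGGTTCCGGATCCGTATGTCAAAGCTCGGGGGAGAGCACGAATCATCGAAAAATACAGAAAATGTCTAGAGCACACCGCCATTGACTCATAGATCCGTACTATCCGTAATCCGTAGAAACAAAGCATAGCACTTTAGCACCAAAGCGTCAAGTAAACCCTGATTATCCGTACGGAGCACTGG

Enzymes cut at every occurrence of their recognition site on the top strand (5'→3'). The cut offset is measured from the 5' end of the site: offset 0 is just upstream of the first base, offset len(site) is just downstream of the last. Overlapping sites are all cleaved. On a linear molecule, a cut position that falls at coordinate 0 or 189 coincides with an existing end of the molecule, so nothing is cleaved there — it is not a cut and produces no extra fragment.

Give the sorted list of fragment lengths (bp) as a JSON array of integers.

[4,4,5,7,8,9,9,10,11,11,12,12,14,15,16,20,22]

Site scan:
  RvuIV AAGTA/5: at [156] ⇒ [161]
  IvoIV ATCCGTA/2: at [16, 99, 108, 115, 171] ⇒ [18, 101, 110, 117, 173]
  LmaII AGCAC/3: at [41, 76, 134, 142, 181] ⇒ [44, 79, 137, 145, 184]
  CdoII ACAGAAA/3: at [61] ⇒ [64]
  WciVI CAAAGC/2: at [2, 26, 126, 147] ⇒ [4, 28, 128, 149]

All cut coordinates (distinct, sorted): [4, 18, 28, 44, 64, 79, 101, 110, 117, 128, 137, 145, 149, 161, 173, 184]

Fragment lengths:
  [0,4): 4 bp
  [4,18): 14 bp
  [18,28): 10 bp
  [28,44): 16 bp
  [44,64): 20 bp
  [64,79): 15 bp
  [79,101): 22 bp
  [101,110): 9 bp
  [110,117): 7 bp
  [117,128): 11 bp
  [128,137): 9 bp
  [137,145): 8 bp
  [145,149): 4 bp
  [149,161): 12 bp
  [161,173): 12 bp
  [173,184): 11 bp
  [184,189): 5 bp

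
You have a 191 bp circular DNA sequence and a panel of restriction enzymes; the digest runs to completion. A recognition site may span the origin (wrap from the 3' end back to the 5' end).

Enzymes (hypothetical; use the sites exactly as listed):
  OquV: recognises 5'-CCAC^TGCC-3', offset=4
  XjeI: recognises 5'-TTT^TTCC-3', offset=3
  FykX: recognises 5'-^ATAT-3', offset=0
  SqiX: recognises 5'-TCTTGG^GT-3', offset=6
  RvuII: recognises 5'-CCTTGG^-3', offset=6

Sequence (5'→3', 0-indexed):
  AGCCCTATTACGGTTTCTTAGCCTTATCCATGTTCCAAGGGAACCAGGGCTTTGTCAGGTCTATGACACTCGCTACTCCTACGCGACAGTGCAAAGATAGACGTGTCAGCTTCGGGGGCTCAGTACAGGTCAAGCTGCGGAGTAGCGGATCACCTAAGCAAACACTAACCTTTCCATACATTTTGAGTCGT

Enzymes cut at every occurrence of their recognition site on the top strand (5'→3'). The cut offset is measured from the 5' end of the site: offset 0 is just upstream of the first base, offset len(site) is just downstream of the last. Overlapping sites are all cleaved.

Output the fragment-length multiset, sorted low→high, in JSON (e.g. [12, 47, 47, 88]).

Scan for sites:
  OquV (CCACTGCC, off=4): no sites
  XjeI (TTTTTCC, off=3): no sites
  FykX (ATAT, off=0): no sites
  SqiX (TCTTGGGT, off=6): no sites
  RvuII (CCTTGG, off=6): no sites

Pooled cuts: ∅

Fragment lengths:
  no cuts → one circular fragment of 191 bp

[191]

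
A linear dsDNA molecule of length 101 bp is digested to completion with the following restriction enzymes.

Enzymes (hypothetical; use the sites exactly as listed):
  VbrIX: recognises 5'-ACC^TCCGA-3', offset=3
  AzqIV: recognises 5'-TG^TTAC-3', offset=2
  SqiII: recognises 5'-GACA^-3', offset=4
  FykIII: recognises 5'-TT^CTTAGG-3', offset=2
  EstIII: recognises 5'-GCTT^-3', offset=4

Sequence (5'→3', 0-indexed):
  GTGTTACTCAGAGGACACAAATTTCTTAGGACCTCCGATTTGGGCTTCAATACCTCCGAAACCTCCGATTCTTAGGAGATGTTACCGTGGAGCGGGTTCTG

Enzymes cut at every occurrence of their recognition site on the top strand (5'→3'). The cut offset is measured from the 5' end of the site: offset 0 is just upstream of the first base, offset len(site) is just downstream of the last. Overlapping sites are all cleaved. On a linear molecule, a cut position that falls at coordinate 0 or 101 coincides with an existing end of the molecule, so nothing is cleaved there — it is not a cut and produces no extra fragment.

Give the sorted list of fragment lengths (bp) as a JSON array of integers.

[3,7,7,7,9,9,11,14,14,20]

Site scan:
  VbrIX (ACCTCCGA, off=3): starts [30, 51, 60] → cuts [33, 54, 63]
  AzqIV (TGTTAC, off=2): starts [1, 79] → cuts [3, 81]
  SqiII (GACA, off=4): starts [13] → cuts [17]
  FykIII (TTCTTAGG, off=2): starts [22, 68] → cuts [24, 70]
  EstIII (GCTT, off=4): starts [43] → cuts [47]

All cut coordinates (distinct, sorted): [3, 17, 24, 33, 47, 54, 63, 70, 81]

Fragments:
  [0,3): 3 bp
  [3,17): 14 bp
  [17,24): 7 bp
  [24,33): 9 bp
  [33,47): 14 bp
  [47,54): 7 bp
  [54,63): 9 bp
  [63,70): 7 bp
  [70,81): 11 bp
  [81,101): 20 bp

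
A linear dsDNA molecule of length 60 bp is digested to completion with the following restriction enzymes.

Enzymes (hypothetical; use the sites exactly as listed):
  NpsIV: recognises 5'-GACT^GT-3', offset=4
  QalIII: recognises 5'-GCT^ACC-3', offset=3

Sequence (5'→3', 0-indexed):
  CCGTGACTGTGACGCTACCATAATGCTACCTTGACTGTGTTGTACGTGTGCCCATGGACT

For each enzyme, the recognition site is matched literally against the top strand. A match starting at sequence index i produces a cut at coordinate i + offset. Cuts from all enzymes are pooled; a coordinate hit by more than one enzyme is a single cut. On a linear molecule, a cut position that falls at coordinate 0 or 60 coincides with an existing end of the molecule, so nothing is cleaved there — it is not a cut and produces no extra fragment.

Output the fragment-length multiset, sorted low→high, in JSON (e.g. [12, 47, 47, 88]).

[8,8,9,11,24]

Per-enzyme occurrences:
  NpsIV GACTGT/4: at [4, 32] ⇒ [8, 36]
  QalIII GCTACC/3: at [13, 24] ⇒ [16, 27]

All cut coordinates (distinct, sorted): [8, 16, 27, 36]

Fragments:
  [0,8): 8 bp
  [8,16): 8 bp
  [16,27): 11 bp
  [27,36): 9 bp
  [36,60): 24 bp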